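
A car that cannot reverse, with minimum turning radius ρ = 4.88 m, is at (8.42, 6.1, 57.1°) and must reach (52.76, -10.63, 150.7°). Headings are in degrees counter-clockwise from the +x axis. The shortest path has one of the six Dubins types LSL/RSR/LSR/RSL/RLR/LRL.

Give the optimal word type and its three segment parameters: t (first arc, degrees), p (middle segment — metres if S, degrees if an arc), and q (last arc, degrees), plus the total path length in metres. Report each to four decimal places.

RSL: t = 96.3609°, p = 40.9130 m, q = 189.9609°, L = 65.2996 m

Let ψ = atan2(Δy, Δx) = atan2(-16.73, 44.34) = -20.6721° be the start→goal bearing.
Normalize: d = |goal − start| / ρ = 47.391228/4.88 = 9.711317, α = (θ_start − ψ) mod 360° = 77.7721° = 1.357379 rad, β = (θ_goal − ψ) mod 360° = 171.3721° = 2.991007 rad.
Common terms: sin α = 0.977313, cos α = 0.211801, sin β = 0.150017, cos β = -0.988683, cos(α−β) = -0.062791, d² = 94.309682. Work in radians in the unit-radius frame; every candidate has L = ρ·(t + p + q).
LSL: p² = 2 + d² − 2cos(α−β) + 2d(sin α − sin β) = 112.503523; p = √p² = 10.606768; φ = atan2(cos β − cos α, d + sin α − sin β) = -0.113424 rad; t = (φ − α) mod 2π = 4.812382 rad, q = (β − φ) mod 2π = 3.104431 rad → L = 4.88·(4.812382 + 10.606768 + 3.104431) = 4.88·18.523581 = 90.395077 m
RSR: p² = 2 + d² − 2cos(α−β) + 2d(sin β − sin α) = 80.367003; p = √p² = 8.964765; φ = atan2(cos α − cos β, d − sin α + sin β) = 0.134315 rad; t = (α − φ) mod 2π = 1.223064 rad, q = (φ − β) mod 2π = 3.426493 rad → L = 4.88·(1.223064 + 8.964765 + 3.426493) = 4.88·13.614322 = 66.437890 m
LSR: p² = d² − 2 + 2cos(α−β) + 2d(sin α + sin β) = 114.079820; p = √p² = 10.680815; φ = atan2(−cos α − cos β, d + sin α + sin β) − atan2(−2, p) = 0.256663 rad; t = (φ − α) mod 2π = 5.182469 rad, q = (φ − β) mod 2π = 3.548841 rad → L = 4.88·(5.182469 + 10.680815 + 3.548841) = 4.88·19.412126 = 94.731173 m
RSL: p² = d² − 2 + 2cos(α−β) − 2d(sin α + sin β) = 70.288383; p = √p² = 8.383817; φ = atan2(cos α + cos β, d − sin α − sin β) − atan2(2, p) = -0.324436 rad; t = (α − φ) mod 2π = 1.681815 rad, q = (β − φ) mod 2π = 3.315443 rad → L = 4.88·(1.681815 + 8.383817 + 3.315443) = 4.88·13.381074 = 65.299642 m
RLR: c = (6 − d² + 2cos(α−β) + 2d(sin α − sin β))/8 = -9.045875, |c| > 1 → infeasible
LRL: c = (6 − d² + 2cos(α−β) − 2d(sin α − sin β))/8 = -13.062940, |c| > 1 → infeasible
Shortest: RSL with L = 65.299642 m ≈ 65.2996 m
Convert RSL to answer units (arcs ×180/π): t = 1.681815·180/π = 96.3609°, p = ρ·p = 4.88·8.383817 = 40.9130 m, q = 3.315443·180/π = 189.9609°, L = 65.2996 m.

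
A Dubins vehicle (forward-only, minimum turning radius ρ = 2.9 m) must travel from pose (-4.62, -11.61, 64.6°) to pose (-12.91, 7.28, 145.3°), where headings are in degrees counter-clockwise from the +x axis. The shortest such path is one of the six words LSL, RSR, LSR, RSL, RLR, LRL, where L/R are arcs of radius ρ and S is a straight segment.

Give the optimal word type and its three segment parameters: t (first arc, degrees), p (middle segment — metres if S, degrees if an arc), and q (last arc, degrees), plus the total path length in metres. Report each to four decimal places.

LSL: t = 51.0274°, p = 16.9271 m, q = 29.6726°, L = 21.0116 m

Let ψ = atan2(Δy, Δx) = atan2(18.89, -8.29) = 113.6946° be the start→goal bearing.
Normalize: d = |goal − start| / ρ = 20.629014/2.9 = 7.113453, α = (θ_start − ψ) mod 360° = 310.9054° = 5.426323 rad, β = (θ_goal − ψ) mod 360° = 31.6054° = 0.551619 rad.
Common terms: sin α = -0.755792, cos α = 0.654812, sin β = 0.524066, cos β = 0.851677, cos(α−β) = 0.161604, d² = 50.601213. Work in radians in the unit-radius frame; every candidate has L = ρ·(t + p + q).
LSL: p² = 2 + d² − 2cos(α−β) + 2d(sin α − sin β) = 34.069586; p = √p² = 5.836916; φ = atan2(cos β − cos α, d + sin α − sin β) = 0.033734 rad; t = (φ − α) mod 2π = 0.890596 rad, q = (β − φ) mod 2π = 0.517885 rad → L = 2.9·(0.890596 + 5.836916 + 0.517885) = 2.9·7.245396 = 21.011650 m
RSR: p² = 2 + d² − 2cos(α−β) + 2d(sin β − sin α) = 70.486424; p = √p² = 8.395619; φ = atan2(cos α − cos β, d − sin α + sin β) = -0.023451 rad; t = (α − φ) mod 2π = 5.449774 rad, q = (φ − β) mod 2π = 5.708116 rad → L = 2.9·(5.449774 + 8.395619 + 5.708116) = 2.9·19.553509 = 56.705177 m
LSR: p² = d² − 2 + 2cos(α−β) + 2d(sin α + sin β) = 45.627689; p = √p² = 6.754827; φ = atan2(−cos α − cos β, d + sin α + sin β) − atan2(−2, p) = 0.072349 rad; t = (φ − α) mod 2π = 0.929211 rad, q = (φ − β) mod 2π = 5.803916 rad → L = 2.9·(0.929211 + 6.754827 + 5.803916) = 2.9·13.487954 = 39.115066 m
RSL: p² = d² − 2 + 2cos(α−β) − 2d(sin α + sin β) = 52.221152; p = √p² = 7.226420; φ = atan2(cos α + cos β, d − sin α − sin β) − atan2(2, p) = -0.067710 rad; t = (α − φ) mod 2π = 5.494033 rad, q = (β − φ) mod 2π = 0.619329 rad → L = 2.9·(5.494033 + 7.226420 + 0.619329) = 2.9·13.339782 = 38.685369 m
RLR: c = (6 − d² + 2cos(α−β) + 2d(sin α − sin β))/8 = -7.810803, |c| > 1 → infeasible
LRL: c = (6 − d² + 2cos(α−β) − 2d(sin α − sin β))/8 = -3.258698, |c| > 1 → infeasible
Shortest: LSL with L = 21.011650 m ≈ 21.0116 m
Convert LSL to answer units (arcs ×180/π): t = 0.890596·180/π = 51.0274°, p = ρ·p = 2.9·5.836916 = 16.9271 m, q = 0.517885·180/π = 29.6726°, L = 21.0116 m.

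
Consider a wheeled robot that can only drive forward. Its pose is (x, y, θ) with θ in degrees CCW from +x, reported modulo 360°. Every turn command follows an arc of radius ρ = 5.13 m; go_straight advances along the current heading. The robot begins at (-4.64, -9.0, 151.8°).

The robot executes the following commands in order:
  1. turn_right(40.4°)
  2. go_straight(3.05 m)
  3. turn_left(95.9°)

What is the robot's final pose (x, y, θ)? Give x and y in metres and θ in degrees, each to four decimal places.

(-15.2342, -0.8242, 207.3000°)

set_pose: (x, y, θ) = (-4.6400, -9.0000, 151.8000°), ρ = 5.13
turn_right(40.4°): centre at ρ to the right, rotate −40.4° → (-6.9921, -6.3507, 111.4000°)
go_straight(3.05): x += 3.05·cos θ, y += 3.05·sin θ → (-8.1050, -3.5110, 111.4000°)
turn_left(95.9°): centre at ρ to the left, rotate +95.9° → (-15.2342, -0.8242, 207.3000°)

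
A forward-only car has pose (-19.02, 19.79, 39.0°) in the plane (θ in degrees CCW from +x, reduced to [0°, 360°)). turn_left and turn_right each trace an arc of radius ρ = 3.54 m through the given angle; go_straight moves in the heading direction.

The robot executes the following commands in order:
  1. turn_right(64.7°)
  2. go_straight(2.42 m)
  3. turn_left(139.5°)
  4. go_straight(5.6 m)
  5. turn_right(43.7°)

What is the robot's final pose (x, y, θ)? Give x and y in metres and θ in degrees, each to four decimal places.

(-10.6519, 31.5549, 70.1000°)

set_pose: (x, y, θ) = (-19.0200, 19.7900, 39.0000°), ρ = 3.54
turn_right(64.7°): centre at ρ to the right, rotate −64.7° → (-15.2571, 20.2287, -25.7000° ≡ 334.3000°)
go_straight(2.42): x += 2.42·cos θ, y += 2.42·sin θ → (-13.0764, 19.1793, 334.3000°)
turn_left(139.5°): centre at ρ to the left, rotate +139.5° → (-8.3023, 23.7976, 473.8000° ≡ 113.8000°)
go_straight(5.6): x += 5.6·cos θ, y += 5.6·sin θ → (-10.5622, 28.9214, 113.8000°)
turn_right(43.7°): centre at ρ to the right, rotate −43.7° → (-10.6519, 31.5549, 70.1000°)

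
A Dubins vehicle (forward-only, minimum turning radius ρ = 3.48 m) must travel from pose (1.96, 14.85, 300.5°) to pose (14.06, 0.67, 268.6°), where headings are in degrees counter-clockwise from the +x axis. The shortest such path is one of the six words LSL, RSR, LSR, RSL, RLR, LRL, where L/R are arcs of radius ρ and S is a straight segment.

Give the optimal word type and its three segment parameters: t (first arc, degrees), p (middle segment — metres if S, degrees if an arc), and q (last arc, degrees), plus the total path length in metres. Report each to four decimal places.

LSR: t = 13.4492°, p = 15.3215 m, q = 45.3492°, L = 18.8928 m

Let ψ = atan2(Δy, Δx) = atan2(-14.18, 12.10) = -49.5254° be the start→goal bearing.
Normalize: d = |goal − start| / ρ = 18.640880/3.48 = 5.356575, α = (θ_start − ψ) mod 360° = 350.0254° = 6.109096 rad, β = (θ_goal − ψ) mod 360° = 318.1254° = 5.552336 rad.
Common terms: sin α = -0.173212, cos α = 0.984885, sin β = -0.667503, cos β = 0.744607, cos(α−β) = 0.848972, d² = 28.692892. Work in radians in the unit-radius frame; every candidate has L = ρ·(t + p + q).
LSL: p² = 2 + d² − 2cos(α−β) + 2d(sin α − sin β) = 34.290361; p = √p² = 5.855797; φ = atan2(cos β − cos α, d + sin α − sin β) = -0.041044 rad; t = (φ − α) mod 2π = 0.133046 rad, q = (β − φ) mod 2π = 5.593379 rad → L = 3.48·(0.133046 + 5.855797 + 5.593379) = 3.48·11.582222 = 40.306134 m
RSR: p² = 2 + d² − 2cos(α−β) + 2d(sin β − sin α) = 23.699536; p = √p² = 4.868217; φ = atan2(cos α − cos β, d − sin α + sin β) = 0.049376 rad; t = (α − φ) mod 2π = 6.059719 rad, q = (φ − β) mod 2π = 0.780226 rad → L = 3.48·(6.059719 + 4.868217 + 0.780226) = 3.48·11.708162 = 40.744405 m
LSR: p² = d² − 2 + 2cos(α−β) + 2d(sin α + sin β) = 19.384137; p = √p² = 4.402742; φ = atan2(−cos α − cos β, d + sin α + sin β) − atan2(−2, p) = 0.060643 rad; t = (φ − α) mod 2π = 0.234733 rad, q = (φ − β) mod 2π = 0.791493 rad → L = 3.48·(0.234733 + 4.402742 + 0.791493) = 3.48·5.428967 = 18.892806 m
RSL: p² = d² − 2 + 2cos(α−β) − 2d(sin α + sin β) = 37.397534; p = √p² = 6.115352; φ = atan2(cos α + cos β, d − sin α − sin β) − atan2(2, p) = -0.043933 rad; t = (α − φ) mod 2π = 6.153028 rad, q = (β − φ) mod 2π = 5.596268 rad → L = 3.48·(6.153028 + 6.115352 + 5.596268) = 3.48·17.864649 = 62.168979 m
RLR: c = (6 − d² + 2cos(α−β) + 2d(sin α − sin β))/8 = -1.962442, |c| > 1 → infeasible
LRL: c = (6 − d² + 2cos(α−β) − 2d(sin α − sin β))/8 = -3.286295, |c| > 1 → infeasible
Shortest: LSR with L = 18.892806 m ≈ 18.8928 m
Convert LSR to answer units (arcs ×180/π): t = 0.234733·180/π = 13.4492°, p = ρ·p = 3.48·4.402742 = 15.3215 m, q = 0.791493·180/π = 45.3492°, L = 18.8928 m.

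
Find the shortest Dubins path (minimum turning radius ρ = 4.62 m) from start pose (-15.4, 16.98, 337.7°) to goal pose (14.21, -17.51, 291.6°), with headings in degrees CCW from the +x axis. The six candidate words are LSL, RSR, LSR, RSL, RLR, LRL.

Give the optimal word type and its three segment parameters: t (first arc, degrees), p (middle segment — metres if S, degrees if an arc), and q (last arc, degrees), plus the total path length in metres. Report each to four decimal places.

RSR: t = 27.3994°, p = 41.8485 m, q = 18.7006°, L = 45.5658 m

Let ψ = atan2(Δy, Δx) = atan2(-34.49, 29.61) = -49.3536° be the start→goal bearing.
Normalize: d = |goal − start| / ρ = 45.456707/4.62 = 9.839114, α = (θ_start − ψ) mod 360° = 27.0536° = 0.472174 rad, β = (θ_goal − ψ) mod 360° = 340.9536° = 5.950763 rad.
Common terms: sin α = 0.454824, cos α = 0.890582, sin β = -0.326334, cos β = 0.945255, cos(α−β) = 0.693402, d² = 96.808165. Work in radians in the unit-radius frame; every candidate has L = ρ·(t + p + q).
LSL: p² = 2 + d² − 2cos(α−β) + 2d(sin α − sin β) = 112.793159; p = √p² = 10.620412; φ = atan2(cos β − cos α, d + sin α − sin β) = 0.005148 rad; t = (φ − α) mod 2π = 5.816159 rad, q = (β − φ) mod 2π = 5.945615 rad → L = 4.62·(5.816159 + 10.620412 + 5.945615) = 4.62·22.382186 = 103.405700 m
RSR: p² = 2 + d² − 2cos(α−β) + 2d(sin β − sin α) = 82.049564; p = √p² = 9.058121; φ = atan2(cos α − cos β, d − sin α + sin β) = -0.006036 rad; t = (α − φ) mod 2π = 0.478210 rad, q = (φ − β) mod 2π = 0.326387 rad → L = 4.62·(0.478210 + 9.058121 + 0.326387) = 4.62·9.862718 = 45.565758 m
LSR: p² = d² − 2 + 2cos(α−β) + 2d(sin α + sin β) = 98.723419; p = √p² = 9.935966; φ = atan2(−cos α − cos β, d + sin α + sin β) − atan2(−2, p) = 0.016496 rad; t = (φ − α) mod 2π = 5.827507 rad, q = (φ − β) mod 2π = 0.348918 rad → L = 4.62·(5.827507 + 9.935966 + 0.348918) = 4.62·16.112391 = 74.439245 m
RSL: p² = d² − 2 + 2cos(α−β) − 2d(sin α + sin β) = 93.666518; p = √p² = 9.678146; φ = atan2(cos α + cos β, d − sin α − sin β) − atan2(2, p) = -0.016934 rad; t = (α − φ) mod 2π = 0.489108 rad, q = (β − φ) mod 2π = 5.967696 rad → L = 4.62·(0.489108 + 9.678146 + 5.967696) = 4.62·16.134950 = 74.543471 m
RLR: c = (6 − d² + 2cos(α−β) + 2d(sin α − sin β))/8 = -9.256195, |c| > 1 → infeasible
LRL: c = (6 − d² + 2cos(α−β) − 2d(sin α − sin β))/8 = -13.099145, |c| > 1 → infeasible
Shortest: RSR with L = 45.565758 m ≈ 45.5658 m
Convert RSR to answer units (arcs ×180/π): t = 0.478210·180/π = 27.3994°, p = ρ·p = 4.62·9.058121 = 41.8485 m, q = 0.326387·180/π = 18.7006°, L = 45.5658 m.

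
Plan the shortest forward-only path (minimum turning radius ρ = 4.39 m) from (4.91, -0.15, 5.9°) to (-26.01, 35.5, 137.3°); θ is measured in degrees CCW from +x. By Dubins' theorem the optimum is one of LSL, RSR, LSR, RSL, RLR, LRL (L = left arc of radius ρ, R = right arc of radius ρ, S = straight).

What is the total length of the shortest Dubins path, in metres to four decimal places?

53.7237 m

Let ψ = atan2(Δy, Δx) = atan2(35.65, -30.92) = 130.9358° be the start→goal bearing.
Normalize: d = |goal − start| / ρ = 47.190771/4.39 = 10.749606, α = (θ_start − ψ) mod 360° = 234.9642° = 4.100899 rad, β = (θ_goal − ψ) mod 360° = 6.3642° = 0.111076 rad.
Common terms: sin α = -0.818794, cos α = -0.574088, sin β = 0.110848, cos β = 0.993837, cos(α−β) = -0.661312, d² = 115.554034. Work in radians in the unit-radius frame; every candidate has L = ρ·(t + p + q).
LSL: p² = 2 + d² − 2cos(α−β) + 2d(sin α − sin β) = 98.890093; p = √p² = 9.944350; φ = atan2(cos β − cos α, d + sin α − sin β) = 0.158331 rad; t = (φ − α) mod 2π = 2.340617 rad, q = (β − φ) mod 2π = 6.235931 rad → L = 4.39·(2.340617 + 9.944350 + 6.235931) = 4.39·18.520898 = 81.306741 m
RSR: p² = 2 + d² − 2cos(α−β) + 2d(sin β − sin α) = 138.863222; p = √p² = 11.784024; φ = atan2(cos α − cos β, d − sin α + sin β) = -0.133451 rad; t = (α − φ) mod 2π = 4.234350 rad, q = (φ − β) mod 2π = 6.038658 rad → L = 4.39·(4.234350 + 11.784024 + 6.038658) = 4.39·22.057032 = 96.830370 m
LSR: p² = d² − 2 + 2cos(α−β) + 2d(sin α + sin β) = 97.011140; p = √p² = 9.849423; φ = atan2(−cos α − cos β, d + sin α + sin β) − atan2(−2, p) = 0.158557 rad; t = (φ − α) mod 2π = 2.340844 rad, q = (φ − β) mod 2π = 0.047481 rad → L = 4.39·(2.340844 + 9.849423 + 0.047481) = 4.39·12.237748 = 53.723713 m
RSL: p² = d² − 2 + 2cos(α−β) − 2d(sin α + sin β) = 127.451680; p = √p² = 11.289450; φ = atan2(cos α + cos β, d − sin α − sin β) − atan2(2, p) = -0.138719 rad; t = (α − φ) mod 2π = 4.239618 rad, q = (β − φ) mod 2π = 0.249795 rad → L = 4.39·(4.239618 + 11.289450 + 0.249795) = 4.39·15.778863 = 69.269207 m
RLR: c = (6 − d² + 2cos(α−β) + 2d(sin α − sin β))/8 = -16.357903, |c| > 1 → infeasible
LRL: c = (6 − d² + 2cos(α−β) − 2d(sin α − sin β))/8 = -11.361262, |c| > 1 → infeasible
Shortest: LSR with L = 53.723713 m ≈ 53.7237 m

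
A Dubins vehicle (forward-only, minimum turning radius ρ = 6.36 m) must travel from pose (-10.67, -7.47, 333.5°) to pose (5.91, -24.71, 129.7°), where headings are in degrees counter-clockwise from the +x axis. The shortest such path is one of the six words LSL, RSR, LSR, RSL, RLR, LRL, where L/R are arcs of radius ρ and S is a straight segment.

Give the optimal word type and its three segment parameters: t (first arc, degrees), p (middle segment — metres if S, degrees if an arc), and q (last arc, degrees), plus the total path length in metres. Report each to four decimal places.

Let ψ = atan2(Δy, Δx) = atan2(-17.24, 16.58) = -46.1180° be the start→goal bearing.
Normalize: d = |goal − start| / ρ = 23.918905/6.36 = 3.760834, α = (θ_start − ψ) mod 360° = 19.6180° = 0.342399 rad, β = (θ_goal − ψ) mod 360° = 175.8180° = 3.068603 rad.
Common terms: sin α = 0.335747, cos α = 0.941952, sin β = 0.072925, cos β = -0.997337, cos(α−β) = -0.914960, d² = 14.143873. Work in radians in the unit-radius frame; every candidate has L = ρ·(t + p + q).
LSL: p² = 2 + d² − 2cos(α−β) + 2d(sin α − sin β) = 19.950654; p = √p² = 4.466616; φ = atan2(cos β − cos α, d + sin α − sin β) = -0.449121 rad; t = (φ − α) mod 2π = 5.491665 rad, q = (β − φ) mod 2π = 3.517724 rad → L = 6.36·(5.491665 + 4.466616 + 3.517724) = 6.36·13.476005 = 85.707393 m
RSR: p² = 2 + d² − 2cos(α−β) + 2d(sin β − sin α) = 15.996930; p = √p² = 3.999616; φ = atan2(cos α − cos β, d − sin α + sin β) = 0.506213 rad; t = (α − φ) mod 2π = 6.119371 rad, q = (φ − β) mod 2π = 3.720796 rad → L = 6.36·(6.119371 + 3.999616 + 3.720796) = 6.36·13.839783 = 88.021017 m
LSR: p² = d² − 2 + 2cos(α−β) + 2d(sin α + sin β) = 13.387852; p = √p² = 3.658941; φ = atan2(−cos α − cos β, d + sin α + sin β) − atan2(−2, p) = 0.513517 rad; t = (φ − α) mod 2π = 0.171118 rad, q = (φ − β) mod 2π = 3.728099 rad → L = 6.36·(0.171118 + 3.658941 + 3.728099) = 6.36·7.558158 = 48.069887 m
RSL: p² = d² − 2 + 2cos(α−β) − 2d(sin α + sin β) = 7.240055; p = √p² = 2.690735; φ = atan2(cos α + cos β, d − sin α − sin β) − atan2(2, p) = -0.655714 rad; t = (α − φ) mod 2π = 0.998113 rad, q = (β − φ) mod 2π = 3.724317 rad → L = 6.36·(0.998113 + 2.690735 + 3.724317) = 6.36·7.413165 = 47.147732 m
RLR: c = (6 − d² + 2cos(α−β) + 2d(sin α − sin β))/8 = -0.999616; p = 2π − arccos c = 3.169296 rad; φ = atan2(cos α − cos β, d − sin α + sin β) = 0.506213 rad; t = (α − φ + p/2) mod 2π = 1.420833 rad, q = (α − β − t + p) mod 2π = 5.305444 rad → L = 6.36·(1.420833 + 3.169296 + 5.305444) = 6.36·9.895574 = 62.935850 m
LRL: c = (6 − d² + 2cos(α−β) − 2d(sin α − sin β))/8 = -1.493832, |c| > 1 → infeasible
Shortest: RSL with L = 47.147732 m ≈ 47.1477 m
Convert RSL to answer units (arcs ×180/π): t = 0.998113·180/π = 57.1877°, p = ρ·p = 6.36·2.690735 = 17.1131 m, q = 3.724317·180/π = 213.3877°, L = 47.1477 m.

RSL: t = 57.1877°, p = 17.1131 m, q = 213.3877°, L = 47.1477 m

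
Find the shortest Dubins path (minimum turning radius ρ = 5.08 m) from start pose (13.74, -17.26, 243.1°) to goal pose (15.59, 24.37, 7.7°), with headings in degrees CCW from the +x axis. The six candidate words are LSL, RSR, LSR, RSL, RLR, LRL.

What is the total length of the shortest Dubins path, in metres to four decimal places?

55.8879 m

Let ψ = atan2(Δy, Δx) = atan2(41.63, 1.85) = 87.4555° be the start→goal bearing.
Normalize: d = |goal − start| / ρ = 41.671086/5.08 = 8.202970, α = (θ_start − ψ) mod 360° = 155.6445° = 2.716509 rad, β = (θ_goal − ψ) mod 360° = 280.2445° = 4.891189 rad.
Common terms: sin α = 0.412397, cos α = -0.911004, sin β = -0.984058, cos β = 0.177849, cos(α−β) = -0.567844, d² = 67.288711. Work in radians in the unit-radius frame; every candidate has L = ρ·(t + p + q).
LSL: p² = 2 + d² − 2cos(α−β) + 2d(sin α − sin β) = 93.334551; p = √p² = 9.660981; φ = atan2(cos β − cos α, d + sin α − sin β) = 0.112946 rad; t = (φ − α) mod 2π = 3.679623 rad, q = (β − φ) mod 2π = 4.778243 rad → L = 5.08·(3.679623 + 9.660981 + 4.778243) = 5.08·18.118846 = 92.043740 m
RSR: p² = 2 + d² − 2cos(α−β) + 2d(sin β − sin α) = 47.514246; p = √p² = 6.893058; φ = atan2(cos α − cos β, d − sin α + sin β) = -0.158628 rad; t = (α − φ) mod 2π = 2.875137 rad, q = (φ − β) mod 2π = 1.233368 rad → L = 5.08·(2.875137 + 6.893058 + 1.233368) = 5.08·11.001563 = 55.887939 m
LSR: p² = d² − 2 + 2cos(α−β) + 2d(sin α + sin β) = 54.774392; p = √p² = 7.400972; φ = atan2(−cos α − cos β, d + sin α + sin β) − atan2(−2, p) = 0.359709 rad; t = (φ − α) mod 2π = 3.926385 rad, q = (φ − β) mod 2π = 1.751705 rad → L = 5.08·(3.926385 + 7.400972 + 1.751705) = 5.08·13.079062 = 66.441636 m
RSL: p² = d² − 2 + 2cos(α−β) − 2d(sin α + sin β) = 73.531656; p = √p² = 8.575060; φ = atan2(cos α + cos β, d − sin α − sin β) − atan2(2, p) = -0.312499 rad; t = (α − φ) mod 2π = 3.029008 rad, q = (β − φ) mod 2π = 5.203688 rad → L = 5.08·(3.029008 + 8.575060 + 5.203688) = 5.08·16.807755 = 85.383397 m
RLR: c = (6 − d² + 2cos(α−β) + 2d(sin α − sin β))/8 = -4.939281, |c| > 1 → infeasible
LRL: c = (6 − d² + 2cos(α−β) − 2d(sin α − sin β))/8 = -10.666819, |c| > 1 → infeasible
Shortest: RSR with L = 55.887939 m ≈ 55.8879 m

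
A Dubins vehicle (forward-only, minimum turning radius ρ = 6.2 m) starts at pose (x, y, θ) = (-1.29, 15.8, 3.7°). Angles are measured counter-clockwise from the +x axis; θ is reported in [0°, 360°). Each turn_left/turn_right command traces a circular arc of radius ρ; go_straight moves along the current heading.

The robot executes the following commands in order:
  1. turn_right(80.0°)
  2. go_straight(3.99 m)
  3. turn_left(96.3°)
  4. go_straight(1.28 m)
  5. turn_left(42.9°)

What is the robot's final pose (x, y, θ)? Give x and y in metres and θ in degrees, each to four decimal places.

set_pose: (x, y, θ) = (-1.2900, 15.8000, 3.7000°), ρ = 6.2
turn_right(80.0°): centre at ρ to the right, rotate −80.0° → (5.1337, 11.0813, -76.3000° ≡ 283.7000°)
go_straight(3.99): x += 3.99·cos θ, y += 3.99·sin θ → (6.0787, 7.2048, 283.7000°)
turn_left(96.3°): centre at ρ to the left, rotate +96.3° → (14.2228, 2.8471, 380.0000° ≡ 20.0000°)
go_straight(1.28): x += 1.28·cos θ, y += 1.28·sin θ → (15.4256, 3.2849, 20.0000°)
turn_left(42.9°): centre at ρ to the left, rotate +42.9° → (18.8244, 6.2866, 62.9000°)

(18.8244, 6.2866, 62.9000°)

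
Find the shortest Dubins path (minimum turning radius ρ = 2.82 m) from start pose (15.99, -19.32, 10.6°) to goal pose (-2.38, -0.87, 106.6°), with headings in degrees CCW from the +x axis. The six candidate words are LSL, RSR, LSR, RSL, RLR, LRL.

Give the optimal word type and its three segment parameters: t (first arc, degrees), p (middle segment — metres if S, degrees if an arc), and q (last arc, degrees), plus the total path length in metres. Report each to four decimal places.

Let ψ = atan2(Δy, Δx) = atan2(18.45, -18.37) = 134.8755° be the start→goal bearing.
Normalize: d = |goal − start| / ρ = 26.035733/2.82 = 9.232529, α = (θ_start − ψ) mod 360° = 235.7245° = 4.114168 rad, β = (θ_goal − ψ) mod 360° = 331.7245° = 5.789685 rad.
Common terms: sin α = -0.826339, cos α = -0.563173, sin β = -0.473712, cos β = 0.880680, cos(α−β) = -0.104528, d² = 85.239601. Work in radians in the unit-radius frame; every candidate has L = ρ·(t + p + q).
LSL: p² = 2 + d² − 2cos(α−β) + 2d(sin α − sin β) = 80.937375; p = √p² = 8.996520; φ = atan2(cos β − cos α, d + sin α − sin β) = 0.161187 rad; t = (φ − α) mod 2π = 2.330204 rad, q = (β − φ) mod 2π = 5.628497 rad → L = 2.82·(2.330204 + 8.996520 + 5.628497) = 2.82·16.955222 = 47.813725 m
RSR: p² = 2 + d² − 2cos(α−β) + 2d(sin β − sin α) = 93.959940; p = √p² = 9.693294; φ = atan2(cos α − cos β, d − sin α + sin β) = -0.149510 rad; t = (α − φ) mod 2π = 4.263679 rad, q = (φ − β) mod 2π = 0.343991 rad → L = 2.82·(4.263679 + 9.693294 + 0.343991) = 2.82·14.300963 = 40.328715 m
LSR: p² = d² − 2 + 2cos(α−β) + 2d(sin α + sin β) = 59.025027; p = √p² = 7.682775; φ = atan2(−cos α − cos β, d + sin α + sin β) − atan2(−2, p) = 0.214665 rad; t = (φ − α) mod 2π = 2.383682 rad, q = (φ − β) mod 2π = 0.708166 rad → L = 2.82·(2.383682 + 7.682775 + 0.708166) = 2.82·10.774623 = 30.384437 m
RSL: p² = d² − 2 + 2cos(α−β) − 2d(sin α + sin β) = 107.036061; p = √p² = 10.345823; φ = atan2(cos α + cos β, d − sin α − sin β) − atan2(2, p) = -0.160823 rad; t = (α − φ) mod 2π = 4.274992 rad, q = (β − φ) mod 2π = 5.950508 rad → L = 2.82·(4.274992 + 10.345823 + 5.950508) = 2.82·20.571323 = 58.011130 m
RLR: c = (6 − d² + 2cos(α−β) + 2d(sin α − sin β))/8 = -10.744992, |c| > 1 → infeasible
LRL: c = (6 − d² + 2cos(α−β) − 2d(sin α − sin β))/8 = -9.117172, |c| > 1 → infeasible
Shortest: LSR with L = 30.384437 m ≈ 30.3844 m
Convert LSR to answer units (arcs ×180/π): t = 2.383682·180/π = 136.5749°, p = ρ·p = 2.82·7.682775 = 21.6654 m, q = 0.708166·180/π = 40.5749°, L = 30.3844 m.

LSR: t = 136.5749°, p = 21.6654 m, q = 40.5749°, L = 30.3844 m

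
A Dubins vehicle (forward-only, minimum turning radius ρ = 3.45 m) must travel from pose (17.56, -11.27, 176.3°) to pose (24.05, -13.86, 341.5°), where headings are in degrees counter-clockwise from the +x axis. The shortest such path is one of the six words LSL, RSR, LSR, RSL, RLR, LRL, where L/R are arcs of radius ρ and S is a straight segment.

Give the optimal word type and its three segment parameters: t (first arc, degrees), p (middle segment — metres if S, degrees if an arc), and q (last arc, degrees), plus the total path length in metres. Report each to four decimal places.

RLR: t = 6.7469°, p = 259.0357°, q = 87.0888°, L = 21.2477 m

Let ψ = atan2(Δy, Δx) = atan2(-2.59, 6.49) = -21.7557° be the start→goal bearing.
Normalize: d = |goal − start| / ρ = 6.987718/3.45 = 2.025425, α = (θ_start − ψ) mod 360° = 198.0557° = 3.456725 rad, β = (θ_goal − ψ) mod 360° = 3.2557° = 0.056823 rad.
Common terms: sin α = -0.309942, cos α = -0.950755, sin β = 0.056793, cos β = 0.998386, cos(α−β) = -0.966823, d² = 4.102348. Work in radians in the unit-radius frame; every candidate has L = ρ·(t + p + q).
LSL: p² = 2 + d² − 2cos(α−β) + 2d(sin α − sin β) = 6.550408; p = √p² = 2.559376; φ = atan2(cos β − cos α, d + sin α − sin β) = 0.865730 rad; t = (φ − α) mod 2π = 3.692191 rad, q = (β − φ) mod 2π = 5.474278 rad → L = 3.45·(3.692191 + 2.559376 + 5.474278) = 3.45·11.725846 = 40.454168 m
RSR: p² = 2 + d² − 2cos(α−β) + 2d(sin β − sin α) = 9.521582; p = √p² = 3.085706; φ = atan2(cos α − cos β, d − sin α + sin β) = -0.683703 rad; t = (α − φ) mod 2π = 4.140427 rad, q = (φ − β) mod 2π = 5.542659 rad → L = 3.45·(4.140427 + 3.085706 + 5.542659) = 3.45·12.768793 = 44.052335 m
LSR: p² = d² − 2 + 2cos(α−β) + 2d(sin α + sin β) = -0.856769 < 0 → infeasible
RSL: p² = d² − 2 + 2cos(α−β) − 2d(sin α + sin β) = 1.194171; p = √p² = 1.092782; φ = atan2(cos α + cos β, d − sin α − sin β) − atan2(2, p) = -1.049828 rad; t = (α − φ) mod 2π = 4.506552 rad, q = (β − φ) mod 2π = 1.106651 rad → L = 3.45·(4.506552 + 1.092782 + 1.106651) = 3.45·6.705985 = 23.135648 m
RLR: c = (6 − d² + 2cos(α−β) + 2d(sin α − sin β))/8 = -0.190198; p = 2π − arccos c = 4.521025 rad; φ = atan2(cos α − cos β, d − sin α + sin β) = -0.683703 rad; t = (α − φ + p/2) mod 2π = 0.117755 rad, q = (α − β − t + p) mod 2π = 1.519987 rad → L = 3.45·(0.117755 + 4.521025 + 1.519987) = 3.45·6.158767 = 21.247746 m
LRL: c = (6 − d² + 2cos(α−β) − 2d(sin α − sin β))/8 = 0.181199; p = 2π − arccos c = 4.894594 rad; φ = atan2(cos β − cos α, d + sin α − sin β) = 0.865730 rad; t = (φ − α + p/2) mod 2π = 6.139488 rad, q = (β − α − t + p) mod 2π = 1.638390 rad → L = 3.45·(6.139488 + 4.894594 + 1.638390) = 3.45·12.672473 = 43.720032 m
Shortest: RLR with L = 21.247746 m ≈ 21.2477 m
Convert RLR to answer units (arcs ×180/π): t = 0.117755·180/π = 6.7469°, p = 4.521025·180/π = 259.0357°, q = 1.519987·180/π = 87.0888°, L = 21.2477 m.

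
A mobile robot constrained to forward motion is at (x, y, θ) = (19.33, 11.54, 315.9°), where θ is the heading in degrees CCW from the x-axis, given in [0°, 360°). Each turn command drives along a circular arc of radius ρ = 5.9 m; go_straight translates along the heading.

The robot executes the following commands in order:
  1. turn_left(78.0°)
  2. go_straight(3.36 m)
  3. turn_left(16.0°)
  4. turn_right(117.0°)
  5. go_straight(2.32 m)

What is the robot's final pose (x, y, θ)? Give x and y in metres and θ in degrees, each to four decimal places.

(41.5886, 10.2090, 292.9000°)

set_pose: (x, y, θ) = (19.3300, 11.5400, 315.9000°), ρ = 5.9
turn_left(78.0°): centre at ρ to the left, rotate +78.0° → (26.7266, 10.8799, 393.9000° ≡ 33.9000°)
go_straight(3.36): x += 3.36·cos θ, y += 3.36·sin θ → (29.5154, 12.7539, 33.9000°)
turn_left(16.0°): centre at ρ to the left, rotate +16.0° → (30.7378, 13.8506, 49.9000°)
turn_right(117.0°): centre at ρ to the right, rotate −117.0° → (40.6858, 12.3461, -67.1000° ≡ 292.9000°)
go_straight(2.32): x += 2.32·cos θ, y += 2.32·sin θ → (41.5886, 10.2090, 292.9000°)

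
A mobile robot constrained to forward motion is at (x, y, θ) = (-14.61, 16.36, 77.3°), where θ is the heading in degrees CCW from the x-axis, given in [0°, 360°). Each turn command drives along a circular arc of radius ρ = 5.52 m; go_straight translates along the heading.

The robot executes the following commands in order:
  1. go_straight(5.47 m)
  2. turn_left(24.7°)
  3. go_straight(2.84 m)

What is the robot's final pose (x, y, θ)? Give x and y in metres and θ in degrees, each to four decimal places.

set_pose: (x, y, θ) = (-14.6100, 16.3600, 77.3000°), ρ = 5.52
go_straight(5.47): x += 5.47·cos θ, y += 5.47·sin θ → (-13.4074, 21.6962, 77.3000°)
turn_left(24.7°): centre at ρ to the left, rotate +24.7° → (-13.3930, 24.0574, 102.0000°)
go_straight(2.84): x += 2.84·cos θ, y += 2.84·sin θ → (-13.9835, 26.8353, 102.0000°)

(-13.9835, 26.8353, 102.0000°)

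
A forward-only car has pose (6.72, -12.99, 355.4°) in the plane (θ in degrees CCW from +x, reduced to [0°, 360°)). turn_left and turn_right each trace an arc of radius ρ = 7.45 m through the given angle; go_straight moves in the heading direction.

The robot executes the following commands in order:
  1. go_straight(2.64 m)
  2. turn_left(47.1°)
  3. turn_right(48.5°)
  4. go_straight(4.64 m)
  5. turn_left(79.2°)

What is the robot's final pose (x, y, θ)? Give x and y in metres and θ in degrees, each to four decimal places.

(33.3194, -4.5811, 73.2000°)

set_pose: (x, y, θ) = (6.7200, -12.9900, 355.4000°), ρ = 7.45
go_straight(2.64): x += 2.64·cos θ, y += 2.64·sin θ → (9.3515, -13.2017, 355.4000°)
turn_left(47.1°): centre at ρ to the left, rotate +47.1° → (14.9821, -11.2684, 402.5000° ≡ 42.5000°)
turn_right(48.5°): centre at ρ to the right, rotate −48.5° → (20.7940, -9.3520, -6.0000° ≡ 354.0000°)
go_straight(4.64): x += 4.64·cos θ, y += 4.64·sin θ → (25.4086, -9.8370, 354.0000°)
turn_left(79.2°): centre at ρ to the left, rotate +79.2° → (33.3194, -4.5811, 433.2000° ≡ 73.2000°)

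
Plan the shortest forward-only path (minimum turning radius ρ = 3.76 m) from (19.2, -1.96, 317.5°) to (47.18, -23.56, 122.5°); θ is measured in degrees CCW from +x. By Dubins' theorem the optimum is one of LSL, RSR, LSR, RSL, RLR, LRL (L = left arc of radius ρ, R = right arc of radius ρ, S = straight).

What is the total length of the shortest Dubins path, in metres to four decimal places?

Let ψ = atan2(Δy, Δx) = atan2(-21.60, 27.98) = -37.6674° be the start→goal bearing.
Normalize: d = |goal − start| / ρ = 35.347424/3.76 = 9.400911, α = (θ_start − ψ) mod 360° = 355.1674° = 6.198841 rad, β = (θ_goal − ψ) mod 360° = 160.1674° = 2.795449 rad.
Common terms: sin α = -0.084244, cos α = 0.996445, sin β = 0.339273, cos β = -0.940688, cos(α−β) = -0.965926, d² = 88.377122. Work in radians in the unit-radius frame; every candidate has L = ρ·(t + p + q).
LSL: p² = 2 + d² − 2cos(α−β) + 2d(sin α − sin β) = 84.346078; p = √p² = 9.184012; φ = atan2(cos β − cos α, d + sin α − sin β) = -0.212521 rad; t = (φ − α) mod 2π = 6.155009 rad, q = (β − φ) mod 2π = 3.007970 rad → L = 3.76·(6.155009 + 9.184012 + 3.007970) = 3.76·18.346991 = 68.984685 m
RSR: p² = 2 + d² − 2cos(α−β) + 2d(sin β − sin α) = 100.271870; p = √p² = 10.013584; φ = atan2(cos α − cos β, d − sin α + sin β) = 0.194678 rad; t = (α − φ) mod 2π = 6.004163 rad, q = (φ − β) mod 2π = 3.682414 rad → L = 3.76·(6.004163 + 10.013584 + 3.682414) = 3.76·19.700162 = 74.072608 m
LSR: p² = d² − 2 + 2cos(α−β) + 2d(sin α + sin β) = 89.240269; p = √p² = 9.446707; φ = atan2(−cos α − cos β, d + sin α + sin β) − atan2(−2, p) = 0.202859 rad; t = (φ − α) mod 2π = 0.287203 rad, q = (φ − β) mod 2π = 3.690595 rad → L = 3.76·(0.287203 + 9.446707 + 3.690595) = 3.76·13.424505 = 50.476140 m
RSL: p² = d² − 2 + 2cos(α−β) − 2d(sin α + sin β) = 79.650272; p = √p² = 8.924700; φ = atan2(cos α + cos β, d − sin α − sin β) − atan2(2, p) = -0.214359 rad; t = (α − φ) mod 2π = 0.130014 rad, q = (β − φ) mod 2π = 3.009807 rad → L = 3.76·(0.130014 + 8.924700 + 3.009807) = 3.76·12.064522 = 45.362602 m
RLR: c = (6 − d² + 2cos(α−β) + 2d(sin α − sin β))/8 = -11.533984, |c| > 1 → infeasible
LRL: c = (6 − d² + 2cos(α−β) − 2d(sin α − sin β))/8 = -9.543260, |c| > 1 → infeasible
Shortest: RSL with L = 45.362602 m ≈ 45.3626 m

45.3626 m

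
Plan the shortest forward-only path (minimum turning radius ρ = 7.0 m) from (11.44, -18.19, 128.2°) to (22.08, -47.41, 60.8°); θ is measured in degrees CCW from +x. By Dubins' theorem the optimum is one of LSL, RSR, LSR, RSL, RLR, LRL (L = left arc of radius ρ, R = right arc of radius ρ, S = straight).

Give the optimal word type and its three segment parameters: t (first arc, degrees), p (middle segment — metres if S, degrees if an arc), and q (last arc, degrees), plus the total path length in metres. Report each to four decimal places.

Let ψ = atan2(Δy, Δx) = atan2(-29.22, 10.64) = -69.9917° be the start→goal bearing.
Normalize: d = |goal − start| / ρ = 31.096913/7.0 = 4.442416, α = (θ_start − ψ) mod 360° = 198.1917° = 3.459098 rad, β = (θ_goal − ψ) mod 360° = 130.7917° = 2.282746 rad.
Common terms: sin α = -0.312197, cos α = -0.950017, sin β = 0.757090, cos β = -0.653311, cos(α−β) = 0.384295, d² = 19.735061. Work in radians in the unit-radius frame; every candidate has L = ρ·(t + p + q).
LSL: p² = 2 + d² − 2cos(α−β) + 2d(sin α − sin β) = 11.466035; p = √p² = 3.386153; φ = atan2(cos β − cos α, d + sin α − sin β) = 0.087736 rad; t = (φ − α) mod 2π = 2.911823 rad, q = (β − φ) mod 2π = 2.195010 rad → L = 7.0·(2.911823 + 3.386153 + 2.195010) = 7.0·8.492987 = 59.450907 m
RSR: p² = 2 + d² − 2cos(α−β) + 2d(sin β − sin α) = 30.466907; p = √p² = 5.519684; φ = atan2(cos α − cos β, d − sin α + sin β) = -0.053780 rad; t = (α − φ) mod 2π = 3.512878 rad, q = (φ − β) mod 2π = 3.946659 rad → L = 7.0·(3.512878 + 5.519684 + 3.946659) = 7.0·12.979221 = 90.854545 m
LSR: p² = d² − 2 + 2cos(α−β) + 2d(sin α + sin β) = 22.456444; p = √p² = 4.738823; φ = atan2(−cos α − cos β, d + sin α + sin β) − atan2(−2, p) = 0.716362 rad; t = (φ − α) mod 2π = 3.540450 rad, q = (φ − β) mod 2π = 4.716802 rad → L = 7.0·(3.540450 + 4.738823 + 4.716802) = 7.0·12.996075 = 90.972523 m
RSL: p² = d² − 2 + 2cos(α−β) − 2d(sin α + sin β) = 14.550859; p = √p² = 3.814559; φ = atan2(cos α + cos β, d − sin α − sin β) − atan2(2, p) = -0.864341 rad; t = (α − φ) mod 2π = 4.323439 rad, q = (β − φ) mod 2π = 3.147087 rad → L = 7.0·(4.323439 + 3.814559 + 3.147087) = 7.0·11.285085 = 78.995592 m
RLR: c = (6 − d² + 2cos(α−β) + 2d(sin α − sin β))/8 = -2.808363, |c| > 1 → infeasible
LRL: c = (6 − d² + 2cos(α−β) − 2d(sin α − sin β))/8 = -0.433254; p = 2π − arccos c = 4.264289 rad; φ = atan2(cos β − cos α, d + sin α − sin β) = 0.087736 rad; t = (φ − α + p/2) mod 2π = 5.043968 rad, q = (β − α − t + p) mod 2π = 4.327154 rad → L = 7.0·(5.043968 + 4.264289 + 4.327154) = 7.0·13.635410 = 95.447873 m
Shortest: LSL with L = 59.450907 m ≈ 59.4509 m
Convert LSL to answer units (arcs ×180/π): t = 2.911823·180/π = 166.8352°, p = ρ·p = 7.0·3.386153 = 23.7031 m, q = 2.195010·180/π = 125.7648°, L = 59.4509 m.

LSL: t = 166.8352°, p = 23.7031 m, q = 125.7648°, L = 59.4509 m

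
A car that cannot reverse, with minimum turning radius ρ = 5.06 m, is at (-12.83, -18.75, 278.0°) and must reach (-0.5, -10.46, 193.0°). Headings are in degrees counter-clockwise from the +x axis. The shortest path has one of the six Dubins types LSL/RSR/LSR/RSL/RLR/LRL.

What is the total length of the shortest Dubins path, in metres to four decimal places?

33.1508 m

Let ψ = atan2(Δy, Δx) = atan2(8.29, 12.33) = 33.9147° be the start→goal bearing.
Normalize: d = |goal − start| / ρ = 14.857759/5.06 = 2.936316, α = (θ_start − ψ) mod 360° = 244.0853° = 4.260093 rad, β = (θ_goal − ψ) mod 360° = 159.0853° = 2.776563 rad.
Common terms: sin α = -0.899446, cos α = -0.437032, sin β = 0.356977, cos β = -0.934113, cos(α−β) = 0.087156, d² = 8.621952. Work in radians in the unit-radius frame; every candidate has L = ρ·(t + p + q).
LSL: p² = 2 + d² − 2cos(α−β) + 2d(sin α − sin β) = 3.069130; p = √p² = 1.751893; φ = atan2(cos β − cos α, d + sin α − sin β) = -0.287691 rad; t = (φ − α) mod 2π = 1.735401 rad, q = (β − φ) mod 2π = 3.064254 rad → L = 5.06·(1.735401 + 1.751893 + 3.064254) = 5.06·6.551549 = 33.150836 m
RSR: p² = 2 + d² − 2cos(α−β) + 2d(sin β − sin α) = 17.826151; p = √p² = 4.222103; φ = atan2(cos α − cos β, d − sin α + sin β) = 0.118007 rad; t = (α − φ) mod 2π = 4.142086 rad, q = (φ − β) mod 2π = 3.624629 rad → L = 5.06·(4.142086 + 4.222103 + 3.624629) = 5.06·11.988818 = 60.663418 m
LSR: p² = d² − 2 + 2cos(α−β) + 2d(sin α + sin β) = 3.610544; p = √p² = 1.900143; φ = atan2(−cos α − cos β, d + sin α + sin β) − atan2(−2, p) = 1.331159 rad; t = (φ − α) mod 2π = 3.354252 rad, q = (φ − β) mod 2π = 4.837782 rad → L = 5.06·(3.354252 + 1.900143 + 4.837782) = 5.06·10.092177 = 51.066417 m
RSL: p² = d² − 2 + 2cos(α−β) − 2d(sin α + sin β) = 9.981982; p = √p² = 3.159427; φ = atan2(cos α + cos β, d − sin α − sin β) − atan2(2, p) = -0.939799 rad; t = (α − φ) mod 2π = 5.199891 rad, q = (β − φ) mod 2π = 3.716362 rad → L = 5.06·(5.199891 + 3.159427 + 3.716362) = 5.06·12.075680 = 61.102943 m
RLR: c = (6 − d² + 2cos(α−β) + 2d(sin α − sin β))/8 = -1.228269, |c| > 1 → infeasible
LRL: c = (6 − d² + 2cos(α−β) − 2d(sin α − sin β))/8 = 0.616359; p = 2π − arccos c = 5.376499 rad; φ = atan2(cos β − cos α, d + sin α − sin β) = -0.287691 rad; t = (φ − α + p/2) mod 2π = 4.423651 rad, q = (β − α − t + p) mod 2π = 5.752504 rad → L = 5.06·(4.423651 + 5.376499 + 5.752504) = 5.06·15.552654 = 78.696430 m
Shortest: LSL with L = 33.150836 m ≈ 33.1508 m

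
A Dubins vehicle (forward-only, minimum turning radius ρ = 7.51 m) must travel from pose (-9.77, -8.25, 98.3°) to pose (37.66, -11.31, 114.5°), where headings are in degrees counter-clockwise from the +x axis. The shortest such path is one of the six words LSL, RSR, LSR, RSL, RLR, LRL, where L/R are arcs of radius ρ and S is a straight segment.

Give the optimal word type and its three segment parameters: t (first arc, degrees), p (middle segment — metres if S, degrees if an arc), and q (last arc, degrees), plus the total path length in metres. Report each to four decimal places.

Let ψ = atan2(Δy, Δx) = atan2(-3.06, 47.43) = -3.6914° be the start→goal bearing.
Normalize: d = |goal − start| / ρ = 47.528607/7.51 = 6.328709, α = (θ_start − ψ) mod 360° = 101.9914° = 1.780085 rad, β = (θ_goal − ψ) mod 360° = 118.1914° = 2.062829 rad.
Common terms: sin α = 0.978179, cos α = -0.207765, sin β = 0.881374, cos β = -0.472418, cos(α−β) = 0.960294, d² = 40.052562. Work in radians in the unit-radius frame; every candidate has L = ρ·(t + p + q).
LSL: p² = 2 + d² − 2cos(α−β) + 2d(sin α − sin β) = 41.357268; p = √p² = 6.430962; φ = atan2(cos β − cos α, d + sin α − sin β) = -0.041165 rad; t = (φ − α) mod 2π = 4.461935 rad, q = (β − φ) mod 2π = 2.103993 rad → L = 7.51·(4.461935 + 6.430962 + 2.103993) = 7.51·12.996890 = 97.606646 m
RSR: p² = 2 + d² − 2cos(α−β) + 2d(sin β − sin α) = 38.906681; p = √p² = 6.237522; φ = atan2(cos α − cos β, d − sin α + sin β) = 0.042442 rad; t = (α − φ) mod 2π = 1.737643 rad, q = (φ − β) mod 2π = 4.262799 rad → L = 7.51·(1.737643 + 6.237522 + 4.262799) = 7.51·12.237964 = 91.907110 m
LSR: p² = d² − 2 + 2cos(α−β) + 2d(sin α + sin β) = 63.510294; p = √p² = 7.969335; φ = atan2(−cos α − cos β, d + sin α + sin β) − atan2(−2, p) = 0.328762 rad; t = (φ − α) mod 2π = 4.831861 rad, q = (φ − β) mod 2π = 4.549118 rad → L = 7.51·(4.831861 + 7.969335 + 4.549118) = 7.51·17.350314 = 130.300859 m
RSL: p² = d² − 2 + 2cos(α−β) − 2d(sin α + sin β) = 16.436004; p = √p² = 4.054134; φ = atan2(cos α + cos β, d − sin α − sin β) − atan2(2, p) = -0.609328 rad; t = (α − φ) mod 2π = 2.389414 rad, q = (β − φ) mod 2π = 2.672157 rad → L = 7.51·(2.389414 + 4.054134 + 2.672157) = 7.51·9.115705 = 68.458943 m
RLR: c = (6 − d² + 2cos(α−β) + 2d(sin α − sin β))/8 = -3.863335, |c| > 1 → infeasible
LRL: c = (6 − d² + 2cos(α−β) − 2d(sin α − sin β))/8 = -4.169658, |c| > 1 → infeasible
Shortest: RSL with L = 68.458943 m ≈ 68.4589 m
Convert RSL to answer units (arcs ×180/π): t = 2.389414·180/π = 136.9033°, p = ρ·p = 7.51·4.054134 = 30.4465 m, q = 2.672157·180/π = 153.1033°, L = 68.4589 m.

RSL: t = 136.9033°, p = 30.4465 m, q = 153.1033°, L = 68.4589 m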